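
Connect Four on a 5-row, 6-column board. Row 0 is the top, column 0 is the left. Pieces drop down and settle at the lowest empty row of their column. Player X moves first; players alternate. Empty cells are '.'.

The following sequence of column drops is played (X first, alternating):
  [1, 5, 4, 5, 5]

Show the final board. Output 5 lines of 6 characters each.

Answer: ......
......
.....X
.....O
.X..XO

Derivation:
Move 1: X drops in col 1, lands at row 4
Move 2: O drops in col 5, lands at row 4
Move 3: X drops in col 4, lands at row 4
Move 4: O drops in col 5, lands at row 3
Move 5: X drops in col 5, lands at row 2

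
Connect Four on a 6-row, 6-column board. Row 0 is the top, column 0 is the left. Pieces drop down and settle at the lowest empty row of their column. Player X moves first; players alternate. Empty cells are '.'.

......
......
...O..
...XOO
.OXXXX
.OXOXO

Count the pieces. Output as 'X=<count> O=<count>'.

X=7 O=7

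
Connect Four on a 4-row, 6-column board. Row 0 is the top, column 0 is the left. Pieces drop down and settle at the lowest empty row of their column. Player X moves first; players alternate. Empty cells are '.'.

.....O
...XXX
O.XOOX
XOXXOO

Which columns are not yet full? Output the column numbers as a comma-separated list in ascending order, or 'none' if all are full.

col 0: top cell = '.' → open
col 1: top cell = '.' → open
col 2: top cell = '.' → open
col 3: top cell = '.' → open
col 4: top cell = '.' → open
col 5: top cell = 'O' → FULL

Answer: 0,1,2,3,4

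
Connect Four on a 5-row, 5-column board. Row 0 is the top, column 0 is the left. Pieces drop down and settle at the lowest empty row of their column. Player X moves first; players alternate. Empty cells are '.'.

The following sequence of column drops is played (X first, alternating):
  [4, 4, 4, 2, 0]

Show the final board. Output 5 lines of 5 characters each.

Answer: .....
.....
....X
....O
X.O.X

Derivation:
Move 1: X drops in col 4, lands at row 4
Move 2: O drops in col 4, lands at row 3
Move 3: X drops in col 4, lands at row 2
Move 4: O drops in col 2, lands at row 4
Move 5: X drops in col 0, lands at row 4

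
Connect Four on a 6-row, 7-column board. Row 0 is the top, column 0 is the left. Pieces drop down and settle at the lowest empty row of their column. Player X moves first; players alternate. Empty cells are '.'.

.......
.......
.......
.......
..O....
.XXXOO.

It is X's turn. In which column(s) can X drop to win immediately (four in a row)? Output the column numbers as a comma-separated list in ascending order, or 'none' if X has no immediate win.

Answer: 0

Derivation:
col 0: drop X → WIN!
col 1: drop X → no win
col 2: drop X → no win
col 3: drop X → no win
col 4: drop X → no win
col 5: drop X → no win
col 6: drop X → no win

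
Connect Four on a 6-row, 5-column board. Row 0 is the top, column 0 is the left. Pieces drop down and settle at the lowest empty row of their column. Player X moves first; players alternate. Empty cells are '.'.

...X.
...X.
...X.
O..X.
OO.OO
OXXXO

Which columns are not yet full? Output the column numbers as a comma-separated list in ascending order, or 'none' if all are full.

Answer: 0,1,2,4

Derivation:
col 0: top cell = '.' → open
col 1: top cell = '.' → open
col 2: top cell = '.' → open
col 3: top cell = 'X' → FULL
col 4: top cell = '.' → open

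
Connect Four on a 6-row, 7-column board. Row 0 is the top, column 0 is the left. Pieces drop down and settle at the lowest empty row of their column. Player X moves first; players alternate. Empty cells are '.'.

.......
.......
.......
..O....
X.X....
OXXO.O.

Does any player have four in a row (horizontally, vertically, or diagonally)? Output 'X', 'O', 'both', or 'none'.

none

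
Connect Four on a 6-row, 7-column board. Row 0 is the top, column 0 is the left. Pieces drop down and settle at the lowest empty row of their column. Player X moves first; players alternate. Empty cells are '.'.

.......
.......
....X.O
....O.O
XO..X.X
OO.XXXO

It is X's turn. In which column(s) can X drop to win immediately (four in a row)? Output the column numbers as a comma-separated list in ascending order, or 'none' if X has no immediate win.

Answer: 2

Derivation:
col 0: drop X → no win
col 1: drop X → no win
col 2: drop X → WIN!
col 3: drop X → no win
col 4: drop X → no win
col 5: drop X → no win
col 6: drop X → no win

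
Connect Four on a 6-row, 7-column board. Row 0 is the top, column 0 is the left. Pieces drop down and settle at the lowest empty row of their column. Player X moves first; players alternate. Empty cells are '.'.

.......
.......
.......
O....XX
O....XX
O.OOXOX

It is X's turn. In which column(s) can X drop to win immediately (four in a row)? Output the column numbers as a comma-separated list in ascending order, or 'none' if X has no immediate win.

Answer: 6

Derivation:
col 0: drop X → no win
col 1: drop X → no win
col 2: drop X → no win
col 3: drop X → no win
col 4: drop X → no win
col 5: drop X → no win
col 6: drop X → WIN!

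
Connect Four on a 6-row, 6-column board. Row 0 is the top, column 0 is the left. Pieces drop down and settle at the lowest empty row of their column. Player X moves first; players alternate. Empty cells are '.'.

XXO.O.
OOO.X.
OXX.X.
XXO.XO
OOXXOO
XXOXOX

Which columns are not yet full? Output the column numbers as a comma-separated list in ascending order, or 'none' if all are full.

col 0: top cell = 'X' → FULL
col 1: top cell = 'X' → FULL
col 2: top cell = 'O' → FULL
col 3: top cell = '.' → open
col 4: top cell = 'O' → FULL
col 5: top cell = '.' → open

Answer: 3,5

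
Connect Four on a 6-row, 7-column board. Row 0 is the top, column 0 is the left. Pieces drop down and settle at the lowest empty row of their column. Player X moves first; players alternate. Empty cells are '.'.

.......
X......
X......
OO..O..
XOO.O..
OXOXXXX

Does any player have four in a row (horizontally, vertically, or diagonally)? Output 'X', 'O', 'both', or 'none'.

X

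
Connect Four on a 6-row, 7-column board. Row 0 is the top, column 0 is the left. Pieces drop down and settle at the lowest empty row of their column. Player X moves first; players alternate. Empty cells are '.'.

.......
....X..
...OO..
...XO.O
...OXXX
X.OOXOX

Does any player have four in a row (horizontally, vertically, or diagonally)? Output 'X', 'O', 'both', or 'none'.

none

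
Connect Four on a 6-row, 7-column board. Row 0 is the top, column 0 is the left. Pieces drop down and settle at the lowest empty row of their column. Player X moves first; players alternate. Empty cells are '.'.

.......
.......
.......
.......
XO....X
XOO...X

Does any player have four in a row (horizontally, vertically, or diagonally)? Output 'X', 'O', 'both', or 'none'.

none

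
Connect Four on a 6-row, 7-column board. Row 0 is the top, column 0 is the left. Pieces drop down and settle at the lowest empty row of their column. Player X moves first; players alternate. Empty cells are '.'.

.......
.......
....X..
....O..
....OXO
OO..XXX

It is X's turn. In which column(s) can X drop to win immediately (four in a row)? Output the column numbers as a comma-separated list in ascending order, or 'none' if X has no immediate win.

col 0: drop X → no win
col 1: drop X → no win
col 2: drop X → no win
col 3: drop X → WIN!
col 4: drop X → no win
col 5: drop X → no win
col 6: drop X → no win

Answer: 3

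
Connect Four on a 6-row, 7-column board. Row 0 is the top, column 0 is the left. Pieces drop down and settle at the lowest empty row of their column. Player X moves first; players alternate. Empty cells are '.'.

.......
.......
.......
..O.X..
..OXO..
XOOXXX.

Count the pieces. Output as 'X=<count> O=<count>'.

X=6 O=5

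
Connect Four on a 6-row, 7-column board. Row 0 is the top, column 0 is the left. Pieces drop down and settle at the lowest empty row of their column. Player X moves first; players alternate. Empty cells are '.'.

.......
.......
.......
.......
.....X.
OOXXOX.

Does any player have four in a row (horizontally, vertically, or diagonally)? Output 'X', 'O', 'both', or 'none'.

none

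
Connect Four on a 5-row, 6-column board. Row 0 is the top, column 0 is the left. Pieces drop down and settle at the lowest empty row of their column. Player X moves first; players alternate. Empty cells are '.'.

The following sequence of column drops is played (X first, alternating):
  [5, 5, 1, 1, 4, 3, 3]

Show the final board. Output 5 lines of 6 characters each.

Move 1: X drops in col 5, lands at row 4
Move 2: O drops in col 5, lands at row 3
Move 3: X drops in col 1, lands at row 4
Move 4: O drops in col 1, lands at row 3
Move 5: X drops in col 4, lands at row 4
Move 6: O drops in col 3, lands at row 4
Move 7: X drops in col 3, lands at row 3

Answer: ......
......
......
.O.X.O
.X.OXX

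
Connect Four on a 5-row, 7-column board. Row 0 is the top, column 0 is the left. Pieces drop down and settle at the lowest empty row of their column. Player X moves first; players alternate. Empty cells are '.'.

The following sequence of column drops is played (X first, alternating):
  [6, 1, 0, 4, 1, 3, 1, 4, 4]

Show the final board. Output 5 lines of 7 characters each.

Answer: .......
.......
.X..X..
.X..O..
XO.OO.X

Derivation:
Move 1: X drops in col 6, lands at row 4
Move 2: O drops in col 1, lands at row 4
Move 3: X drops in col 0, lands at row 4
Move 4: O drops in col 4, lands at row 4
Move 5: X drops in col 1, lands at row 3
Move 6: O drops in col 3, lands at row 4
Move 7: X drops in col 1, lands at row 2
Move 8: O drops in col 4, lands at row 3
Move 9: X drops in col 4, lands at row 2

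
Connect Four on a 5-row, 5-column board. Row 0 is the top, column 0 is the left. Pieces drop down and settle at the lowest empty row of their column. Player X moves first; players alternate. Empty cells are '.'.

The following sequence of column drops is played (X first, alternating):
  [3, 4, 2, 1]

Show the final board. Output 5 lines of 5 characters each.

Move 1: X drops in col 3, lands at row 4
Move 2: O drops in col 4, lands at row 4
Move 3: X drops in col 2, lands at row 4
Move 4: O drops in col 1, lands at row 4

Answer: .....
.....
.....
.....
.OXXO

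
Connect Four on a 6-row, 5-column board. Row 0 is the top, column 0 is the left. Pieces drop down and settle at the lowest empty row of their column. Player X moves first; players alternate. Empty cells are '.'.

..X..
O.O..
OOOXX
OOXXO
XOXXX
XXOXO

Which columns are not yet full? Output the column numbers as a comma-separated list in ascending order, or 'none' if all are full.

col 0: top cell = '.' → open
col 1: top cell = '.' → open
col 2: top cell = 'X' → FULL
col 3: top cell = '.' → open
col 4: top cell = '.' → open

Answer: 0,1,3,4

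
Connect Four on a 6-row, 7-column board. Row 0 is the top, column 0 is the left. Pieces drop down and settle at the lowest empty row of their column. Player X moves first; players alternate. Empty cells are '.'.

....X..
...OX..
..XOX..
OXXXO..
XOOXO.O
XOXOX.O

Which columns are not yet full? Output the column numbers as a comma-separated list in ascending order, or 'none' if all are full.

col 0: top cell = '.' → open
col 1: top cell = '.' → open
col 2: top cell = '.' → open
col 3: top cell = '.' → open
col 4: top cell = 'X' → FULL
col 5: top cell = '.' → open
col 6: top cell = '.' → open

Answer: 0,1,2,3,5,6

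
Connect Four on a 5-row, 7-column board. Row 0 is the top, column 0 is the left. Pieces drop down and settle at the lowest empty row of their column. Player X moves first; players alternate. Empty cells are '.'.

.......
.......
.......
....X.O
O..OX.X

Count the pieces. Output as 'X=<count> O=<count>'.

X=3 O=3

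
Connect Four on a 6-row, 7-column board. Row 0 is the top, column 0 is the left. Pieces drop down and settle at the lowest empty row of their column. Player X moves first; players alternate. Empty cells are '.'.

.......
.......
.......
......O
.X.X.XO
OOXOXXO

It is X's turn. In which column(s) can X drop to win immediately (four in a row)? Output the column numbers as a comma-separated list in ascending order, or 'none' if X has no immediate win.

col 0: drop X → no win
col 1: drop X → no win
col 2: drop X → no win
col 3: drop X → no win
col 4: drop X → no win
col 5: drop X → no win
col 6: drop X → no win

Answer: none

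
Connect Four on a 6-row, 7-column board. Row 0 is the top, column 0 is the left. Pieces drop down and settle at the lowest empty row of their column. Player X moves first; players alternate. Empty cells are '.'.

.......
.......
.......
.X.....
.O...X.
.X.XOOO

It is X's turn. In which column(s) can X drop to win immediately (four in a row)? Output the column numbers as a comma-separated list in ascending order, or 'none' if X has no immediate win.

col 0: drop X → no win
col 1: drop X → no win
col 2: drop X → no win
col 3: drop X → no win
col 4: drop X → no win
col 5: drop X → no win
col 6: drop X → no win

Answer: none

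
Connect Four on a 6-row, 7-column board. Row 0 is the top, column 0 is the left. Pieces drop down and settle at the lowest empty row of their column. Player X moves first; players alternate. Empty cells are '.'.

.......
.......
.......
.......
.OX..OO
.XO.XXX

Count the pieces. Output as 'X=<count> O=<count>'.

X=5 O=4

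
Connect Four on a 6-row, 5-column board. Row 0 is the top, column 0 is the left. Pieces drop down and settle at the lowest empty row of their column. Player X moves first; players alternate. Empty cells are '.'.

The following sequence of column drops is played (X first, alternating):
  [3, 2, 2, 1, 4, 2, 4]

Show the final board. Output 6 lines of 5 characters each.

Move 1: X drops in col 3, lands at row 5
Move 2: O drops in col 2, lands at row 5
Move 3: X drops in col 2, lands at row 4
Move 4: O drops in col 1, lands at row 5
Move 5: X drops in col 4, lands at row 5
Move 6: O drops in col 2, lands at row 3
Move 7: X drops in col 4, lands at row 4

Answer: .....
.....
.....
..O..
..X.X
.OOXX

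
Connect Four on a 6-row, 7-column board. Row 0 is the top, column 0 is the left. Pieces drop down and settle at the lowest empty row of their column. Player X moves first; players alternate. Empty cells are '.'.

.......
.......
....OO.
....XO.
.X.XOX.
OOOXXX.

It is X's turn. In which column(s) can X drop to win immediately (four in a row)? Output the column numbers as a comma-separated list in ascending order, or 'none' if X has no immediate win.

col 0: drop X → no win
col 1: drop X → no win
col 2: drop X → no win
col 3: drop X → no win
col 4: drop X → no win
col 5: drop X → no win
col 6: drop X → WIN!

Answer: 6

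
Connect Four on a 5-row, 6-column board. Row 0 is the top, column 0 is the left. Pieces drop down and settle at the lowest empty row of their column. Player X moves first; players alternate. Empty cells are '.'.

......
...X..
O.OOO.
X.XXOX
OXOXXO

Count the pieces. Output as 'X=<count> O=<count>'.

X=8 O=8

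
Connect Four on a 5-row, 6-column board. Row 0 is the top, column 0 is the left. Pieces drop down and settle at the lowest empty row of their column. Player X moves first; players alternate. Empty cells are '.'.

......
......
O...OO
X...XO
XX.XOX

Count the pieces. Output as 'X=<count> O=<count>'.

X=6 O=5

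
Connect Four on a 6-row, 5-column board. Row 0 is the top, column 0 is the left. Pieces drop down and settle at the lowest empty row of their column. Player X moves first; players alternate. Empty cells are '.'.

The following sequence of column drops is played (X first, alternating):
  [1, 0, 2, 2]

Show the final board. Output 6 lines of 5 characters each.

Answer: .....
.....
.....
.....
..O..
OXX..

Derivation:
Move 1: X drops in col 1, lands at row 5
Move 2: O drops in col 0, lands at row 5
Move 3: X drops in col 2, lands at row 5
Move 4: O drops in col 2, lands at row 4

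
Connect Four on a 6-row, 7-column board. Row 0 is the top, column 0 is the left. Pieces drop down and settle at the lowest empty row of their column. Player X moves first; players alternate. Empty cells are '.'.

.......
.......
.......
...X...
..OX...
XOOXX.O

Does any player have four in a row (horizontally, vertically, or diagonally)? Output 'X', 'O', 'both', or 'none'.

none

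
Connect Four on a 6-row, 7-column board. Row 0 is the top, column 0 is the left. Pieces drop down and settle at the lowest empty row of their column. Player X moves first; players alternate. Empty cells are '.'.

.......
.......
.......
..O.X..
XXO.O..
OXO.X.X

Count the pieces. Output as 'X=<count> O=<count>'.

X=6 O=5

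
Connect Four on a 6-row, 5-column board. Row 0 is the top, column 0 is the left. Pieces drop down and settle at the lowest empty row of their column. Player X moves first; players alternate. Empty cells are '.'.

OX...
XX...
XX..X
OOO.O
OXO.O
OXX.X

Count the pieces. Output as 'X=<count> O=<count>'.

X=10 O=9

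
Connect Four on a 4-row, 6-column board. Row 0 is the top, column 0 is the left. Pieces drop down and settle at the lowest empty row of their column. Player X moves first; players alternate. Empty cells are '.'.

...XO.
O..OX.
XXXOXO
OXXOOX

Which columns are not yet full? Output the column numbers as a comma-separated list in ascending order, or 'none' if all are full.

Answer: 0,1,2,5

Derivation:
col 0: top cell = '.' → open
col 1: top cell = '.' → open
col 2: top cell = '.' → open
col 3: top cell = 'X' → FULL
col 4: top cell = 'O' → FULL
col 5: top cell = '.' → open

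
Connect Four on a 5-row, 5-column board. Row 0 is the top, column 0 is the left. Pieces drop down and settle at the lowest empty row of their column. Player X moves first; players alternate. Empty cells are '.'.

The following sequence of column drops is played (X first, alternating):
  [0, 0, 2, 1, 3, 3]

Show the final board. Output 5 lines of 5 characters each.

Move 1: X drops in col 0, lands at row 4
Move 2: O drops in col 0, lands at row 3
Move 3: X drops in col 2, lands at row 4
Move 4: O drops in col 1, lands at row 4
Move 5: X drops in col 3, lands at row 4
Move 6: O drops in col 3, lands at row 3

Answer: .....
.....
.....
O..O.
XOXX.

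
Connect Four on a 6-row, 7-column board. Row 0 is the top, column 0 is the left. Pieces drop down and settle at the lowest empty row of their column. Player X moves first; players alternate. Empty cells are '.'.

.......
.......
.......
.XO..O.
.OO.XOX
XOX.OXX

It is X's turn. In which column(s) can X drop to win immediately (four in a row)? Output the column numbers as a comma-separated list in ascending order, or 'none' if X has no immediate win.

col 0: drop X → no win
col 1: drop X → no win
col 2: drop X → no win
col 3: drop X → no win
col 4: drop X → no win
col 5: drop X → no win
col 6: drop X → no win

Answer: none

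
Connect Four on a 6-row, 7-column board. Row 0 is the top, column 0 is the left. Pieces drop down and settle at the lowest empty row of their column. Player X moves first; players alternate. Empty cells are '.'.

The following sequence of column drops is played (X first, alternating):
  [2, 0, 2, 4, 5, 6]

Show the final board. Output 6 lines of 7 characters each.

Move 1: X drops in col 2, lands at row 5
Move 2: O drops in col 0, lands at row 5
Move 3: X drops in col 2, lands at row 4
Move 4: O drops in col 4, lands at row 5
Move 5: X drops in col 5, lands at row 5
Move 6: O drops in col 6, lands at row 5

Answer: .......
.......
.......
.......
..X....
O.X.OXO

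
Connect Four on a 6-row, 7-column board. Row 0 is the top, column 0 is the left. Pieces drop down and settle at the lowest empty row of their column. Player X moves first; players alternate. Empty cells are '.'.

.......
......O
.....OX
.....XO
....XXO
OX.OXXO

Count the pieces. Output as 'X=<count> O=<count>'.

X=7 O=7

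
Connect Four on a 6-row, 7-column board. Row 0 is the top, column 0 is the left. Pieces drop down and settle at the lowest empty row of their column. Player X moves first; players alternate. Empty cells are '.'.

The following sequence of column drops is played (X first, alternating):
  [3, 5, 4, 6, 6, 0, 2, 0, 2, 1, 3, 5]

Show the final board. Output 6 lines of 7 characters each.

Answer: .......
.......
.......
.......
O.XX.OX
OOXXXOO

Derivation:
Move 1: X drops in col 3, lands at row 5
Move 2: O drops in col 5, lands at row 5
Move 3: X drops in col 4, lands at row 5
Move 4: O drops in col 6, lands at row 5
Move 5: X drops in col 6, lands at row 4
Move 6: O drops in col 0, lands at row 5
Move 7: X drops in col 2, lands at row 5
Move 8: O drops in col 0, lands at row 4
Move 9: X drops in col 2, lands at row 4
Move 10: O drops in col 1, lands at row 5
Move 11: X drops in col 3, lands at row 4
Move 12: O drops in col 5, lands at row 4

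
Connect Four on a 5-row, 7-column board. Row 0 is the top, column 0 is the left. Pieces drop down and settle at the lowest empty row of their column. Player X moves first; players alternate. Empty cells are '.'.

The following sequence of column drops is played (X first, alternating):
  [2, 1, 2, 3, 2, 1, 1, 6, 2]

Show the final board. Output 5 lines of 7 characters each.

Move 1: X drops in col 2, lands at row 4
Move 2: O drops in col 1, lands at row 4
Move 3: X drops in col 2, lands at row 3
Move 4: O drops in col 3, lands at row 4
Move 5: X drops in col 2, lands at row 2
Move 6: O drops in col 1, lands at row 3
Move 7: X drops in col 1, lands at row 2
Move 8: O drops in col 6, lands at row 4
Move 9: X drops in col 2, lands at row 1

Answer: .......
..X....
.XX....
.OX....
.OXO..O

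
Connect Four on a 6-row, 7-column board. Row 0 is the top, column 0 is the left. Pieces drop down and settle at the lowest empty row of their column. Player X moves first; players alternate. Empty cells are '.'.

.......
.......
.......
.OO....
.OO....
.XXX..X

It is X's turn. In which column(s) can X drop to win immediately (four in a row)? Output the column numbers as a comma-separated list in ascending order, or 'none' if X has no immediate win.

Answer: 0,4

Derivation:
col 0: drop X → WIN!
col 1: drop X → no win
col 2: drop X → no win
col 3: drop X → no win
col 4: drop X → WIN!
col 5: drop X → no win
col 6: drop X → no win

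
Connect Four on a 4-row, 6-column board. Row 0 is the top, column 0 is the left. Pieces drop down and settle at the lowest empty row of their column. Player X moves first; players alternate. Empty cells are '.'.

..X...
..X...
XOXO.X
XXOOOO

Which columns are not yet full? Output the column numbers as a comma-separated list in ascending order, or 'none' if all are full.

Answer: 0,1,3,4,5

Derivation:
col 0: top cell = '.' → open
col 1: top cell = '.' → open
col 2: top cell = 'X' → FULL
col 3: top cell = '.' → open
col 4: top cell = '.' → open
col 5: top cell = '.' → open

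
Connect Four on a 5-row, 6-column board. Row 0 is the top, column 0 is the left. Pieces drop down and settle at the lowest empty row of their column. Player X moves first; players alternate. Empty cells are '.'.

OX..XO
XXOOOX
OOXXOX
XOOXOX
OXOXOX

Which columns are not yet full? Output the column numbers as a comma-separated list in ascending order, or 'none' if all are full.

Answer: 2,3

Derivation:
col 0: top cell = 'O' → FULL
col 1: top cell = 'X' → FULL
col 2: top cell = '.' → open
col 3: top cell = '.' → open
col 4: top cell = 'X' → FULL
col 5: top cell = 'O' → FULL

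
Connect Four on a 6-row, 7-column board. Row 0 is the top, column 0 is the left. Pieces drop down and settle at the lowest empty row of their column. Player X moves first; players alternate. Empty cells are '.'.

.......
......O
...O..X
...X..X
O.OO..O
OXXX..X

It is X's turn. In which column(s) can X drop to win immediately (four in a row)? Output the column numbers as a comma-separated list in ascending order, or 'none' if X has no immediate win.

col 0: drop X → no win
col 1: drop X → no win
col 2: drop X → no win
col 3: drop X → no win
col 4: drop X → WIN!
col 5: drop X → no win
col 6: drop X → no win

Answer: 4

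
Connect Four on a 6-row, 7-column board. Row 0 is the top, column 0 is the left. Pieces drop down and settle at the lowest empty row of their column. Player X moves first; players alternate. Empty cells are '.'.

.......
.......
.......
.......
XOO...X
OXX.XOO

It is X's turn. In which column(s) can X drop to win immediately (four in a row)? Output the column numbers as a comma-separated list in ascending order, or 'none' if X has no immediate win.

Answer: 3

Derivation:
col 0: drop X → no win
col 1: drop X → no win
col 2: drop X → no win
col 3: drop X → WIN!
col 4: drop X → no win
col 5: drop X → no win
col 6: drop X → no win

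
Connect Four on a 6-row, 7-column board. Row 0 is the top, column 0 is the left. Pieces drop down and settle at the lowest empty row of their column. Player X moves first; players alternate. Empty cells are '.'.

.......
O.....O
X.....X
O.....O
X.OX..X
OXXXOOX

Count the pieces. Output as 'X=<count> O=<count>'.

X=9 O=8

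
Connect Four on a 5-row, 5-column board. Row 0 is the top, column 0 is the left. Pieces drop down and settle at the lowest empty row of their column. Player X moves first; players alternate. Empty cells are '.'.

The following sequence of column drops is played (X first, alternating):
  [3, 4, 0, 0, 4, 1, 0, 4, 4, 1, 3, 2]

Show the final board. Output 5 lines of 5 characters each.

Move 1: X drops in col 3, lands at row 4
Move 2: O drops in col 4, lands at row 4
Move 3: X drops in col 0, lands at row 4
Move 4: O drops in col 0, lands at row 3
Move 5: X drops in col 4, lands at row 3
Move 6: O drops in col 1, lands at row 4
Move 7: X drops in col 0, lands at row 2
Move 8: O drops in col 4, lands at row 2
Move 9: X drops in col 4, lands at row 1
Move 10: O drops in col 1, lands at row 3
Move 11: X drops in col 3, lands at row 3
Move 12: O drops in col 2, lands at row 4

Answer: .....
....X
X...O
OO.XX
XOOXO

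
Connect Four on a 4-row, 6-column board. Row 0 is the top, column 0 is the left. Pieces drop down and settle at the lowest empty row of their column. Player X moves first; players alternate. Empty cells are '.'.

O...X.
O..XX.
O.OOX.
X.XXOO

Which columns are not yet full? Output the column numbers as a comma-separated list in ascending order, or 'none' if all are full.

col 0: top cell = 'O' → FULL
col 1: top cell = '.' → open
col 2: top cell = '.' → open
col 3: top cell = '.' → open
col 4: top cell = 'X' → FULL
col 5: top cell = '.' → open

Answer: 1,2,3,5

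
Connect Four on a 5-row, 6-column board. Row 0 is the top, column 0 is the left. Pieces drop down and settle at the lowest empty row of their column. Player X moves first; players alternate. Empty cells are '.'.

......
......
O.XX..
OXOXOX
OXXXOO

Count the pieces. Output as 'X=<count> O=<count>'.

X=8 O=7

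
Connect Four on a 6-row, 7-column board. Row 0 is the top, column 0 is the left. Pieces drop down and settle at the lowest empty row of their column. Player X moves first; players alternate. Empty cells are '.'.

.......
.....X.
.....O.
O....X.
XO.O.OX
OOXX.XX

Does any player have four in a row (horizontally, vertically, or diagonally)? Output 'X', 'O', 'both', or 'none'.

none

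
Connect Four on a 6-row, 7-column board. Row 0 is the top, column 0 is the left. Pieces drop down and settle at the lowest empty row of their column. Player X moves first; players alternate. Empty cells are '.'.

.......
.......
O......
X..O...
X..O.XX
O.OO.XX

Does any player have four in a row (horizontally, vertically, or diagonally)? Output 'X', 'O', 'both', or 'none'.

none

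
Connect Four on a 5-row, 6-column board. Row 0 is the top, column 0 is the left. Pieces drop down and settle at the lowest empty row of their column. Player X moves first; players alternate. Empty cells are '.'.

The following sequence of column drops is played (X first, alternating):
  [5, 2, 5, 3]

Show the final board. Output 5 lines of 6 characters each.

Move 1: X drops in col 5, lands at row 4
Move 2: O drops in col 2, lands at row 4
Move 3: X drops in col 5, lands at row 3
Move 4: O drops in col 3, lands at row 4

Answer: ......
......
......
.....X
..OO.X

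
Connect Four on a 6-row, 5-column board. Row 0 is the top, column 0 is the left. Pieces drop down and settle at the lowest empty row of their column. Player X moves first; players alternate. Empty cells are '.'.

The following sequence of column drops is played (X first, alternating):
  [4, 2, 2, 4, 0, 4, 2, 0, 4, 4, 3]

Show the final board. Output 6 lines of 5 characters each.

Move 1: X drops in col 4, lands at row 5
Move 2: O drops in col 2, lands at row 5
Move 3: X drops in col 2, lands at row 4
Move 4: O drops in col 4, lands at row 4
Move 5: X drops in col 0, lands at row 5
Move 6: O drops in col 4, lands at row 3
Move 7: X drops in col 2, lands at row 3
Move 8: O drops in col 0, lands at row 4
Move 9: X drops in col 4, lands at row 2
Move 10: O drops in col 4, lands at row 1
Move 11: X drops in col 3, lands at row 5

Answer: .....
....O
....X
..X.O
O.X.O
X.OXX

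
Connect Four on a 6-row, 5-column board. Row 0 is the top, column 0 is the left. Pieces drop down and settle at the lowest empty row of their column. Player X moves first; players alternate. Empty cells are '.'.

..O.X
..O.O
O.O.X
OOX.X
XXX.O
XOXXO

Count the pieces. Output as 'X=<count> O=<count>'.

X=10 O=10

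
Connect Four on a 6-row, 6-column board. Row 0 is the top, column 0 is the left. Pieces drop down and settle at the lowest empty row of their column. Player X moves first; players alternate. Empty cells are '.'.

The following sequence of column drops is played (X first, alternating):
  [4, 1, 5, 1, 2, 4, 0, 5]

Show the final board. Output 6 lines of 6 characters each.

Answer: ......
......
......
......
.O..OO
XOX.XX

Derivation:
Move 1: X drops in col 4, lands at row 5
Move 2: O drops in col 1, lands at row 5
Move 3: X drops in col 5, lands at row 5
Move 4: O drops in col 1, lands at row 4
Move 5: X drops in col 2, lands at row 5
Move 6: O drops in col 4, lands at row 4
Move 7: X drops in col 0, lands at row 5
Move 8: O drops in col 5, lands at row 4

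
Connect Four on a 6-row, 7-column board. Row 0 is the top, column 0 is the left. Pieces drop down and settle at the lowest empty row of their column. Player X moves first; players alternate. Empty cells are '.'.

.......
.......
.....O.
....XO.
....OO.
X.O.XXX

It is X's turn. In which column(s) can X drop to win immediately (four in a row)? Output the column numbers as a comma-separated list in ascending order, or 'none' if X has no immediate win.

col 0: drop X → no win
col 1: drop X → no win
col 2: drop X → no win
col 3: drop X → WIN!
col 4: drop X → no win
col 5: drop X → no win
col 6: drop X → no win

Answer: 3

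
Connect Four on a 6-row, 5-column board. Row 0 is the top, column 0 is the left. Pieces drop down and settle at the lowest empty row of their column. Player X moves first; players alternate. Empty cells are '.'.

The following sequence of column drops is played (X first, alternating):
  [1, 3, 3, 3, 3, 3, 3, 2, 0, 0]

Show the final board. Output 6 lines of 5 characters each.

Answer: ...X.
...O.
...X.
...O.
O..X.
XXOO.

Derivation:
Move 1: X drops in col 1, lands at row 5
Move 2: O drops in col 3, lands at row 5
Move 3: X drops in col 3, lands at row 4
Move 4: O drops in col 3, lands at row 3
Move 5: X drops in col 3, lands at row 2
Move 6: O drops in col 3, lands at row 1
Move 7: X drops in col 3, lands at row 0
Move 8: O drops in col 2, lands at row 5
Move 9: X drops in col 0, lands at row 5
Move 10: O drops in col 0, lands at row 4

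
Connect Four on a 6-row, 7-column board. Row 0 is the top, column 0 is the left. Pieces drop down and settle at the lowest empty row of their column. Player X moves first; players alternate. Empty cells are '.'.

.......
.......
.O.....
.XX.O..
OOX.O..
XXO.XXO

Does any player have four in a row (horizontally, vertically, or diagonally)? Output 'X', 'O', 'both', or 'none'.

none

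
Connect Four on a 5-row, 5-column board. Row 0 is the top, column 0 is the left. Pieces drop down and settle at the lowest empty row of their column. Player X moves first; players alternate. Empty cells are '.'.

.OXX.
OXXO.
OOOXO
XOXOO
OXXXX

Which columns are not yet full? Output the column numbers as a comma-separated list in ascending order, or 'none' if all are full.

col 0: top cell = '.' → open
col 1: top cell = 'O' → FULL
col 2: top cell = 'X' → FULL
col 3: top cell = 'X' → FULL
col 4: top cell = '.' → open

Answer: 0,4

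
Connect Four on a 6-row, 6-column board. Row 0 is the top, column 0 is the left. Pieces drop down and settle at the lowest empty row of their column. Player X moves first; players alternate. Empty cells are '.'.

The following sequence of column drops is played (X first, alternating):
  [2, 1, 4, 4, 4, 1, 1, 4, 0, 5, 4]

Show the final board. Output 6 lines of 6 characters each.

Move 1: X drops in col 2, lands at row 5
Move 2: O drops in col 1, lands at row 5
Move 3: X drops in col 4, lands at row 5
Move 4: O drops in col 4, lands at row 4
Move 5: X drops in col 4, lands at row 3
Move 6: O drops in col 1, lands at row 4
Move 7: X drops in col 1, lands at row 3
Move 8: O drops in col 4, lands at row 2
Move 9: X drops in col 0, lands at row 5
Move 10: O drops in col 5, lands at row 5
Move 11: X drops in col 4, lands at row 1

Answer: ......
....X.
....O.
.X..X.
.O..O.
XOX.XO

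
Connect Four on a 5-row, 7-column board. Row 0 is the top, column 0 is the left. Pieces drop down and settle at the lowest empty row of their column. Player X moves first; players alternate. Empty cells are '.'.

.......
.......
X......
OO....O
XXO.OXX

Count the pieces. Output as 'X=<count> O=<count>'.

X=5 O=5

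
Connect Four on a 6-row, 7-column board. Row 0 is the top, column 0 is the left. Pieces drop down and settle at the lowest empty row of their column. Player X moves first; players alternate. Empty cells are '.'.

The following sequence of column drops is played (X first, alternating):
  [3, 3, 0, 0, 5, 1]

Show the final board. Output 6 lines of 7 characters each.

Move 1: X drops in col 3, lands at row 5
Move 2: O drops in col 3, lands at row 4
Move 3: X drops in col 0, lands at row 5
Move 4: O drops in col 0, lands at row 4
Move 5: X drops in col 5, lands at row 5
Move 6: O drops in col 1, lands at row 5

Answer: .......
.......
.......
.......
O..O...
XO.X.X.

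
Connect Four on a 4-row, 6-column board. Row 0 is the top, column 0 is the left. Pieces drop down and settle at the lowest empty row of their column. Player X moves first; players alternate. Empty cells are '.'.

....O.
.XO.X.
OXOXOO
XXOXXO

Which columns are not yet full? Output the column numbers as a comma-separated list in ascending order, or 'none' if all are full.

col 0: top cell = '.' → open
col 1: top cell = '.' → open
col 2: top cell = '.' → open
col 3: top cell = '.' → open
col 4: top cell = 'O' → FULL
col 5: top cell = '.' → open

Answer: 0,1,2,3,5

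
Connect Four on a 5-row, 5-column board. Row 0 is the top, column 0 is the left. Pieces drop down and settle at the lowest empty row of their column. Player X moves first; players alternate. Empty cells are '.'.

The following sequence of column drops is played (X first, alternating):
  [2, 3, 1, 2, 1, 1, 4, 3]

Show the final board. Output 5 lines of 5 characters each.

Answer: .....
.....
.O...
.XOO.
.XXOX

Derivation:
Move 1: X drops in col 2, lands at row 4
Move 2: O drops in col 3, lands at row 4
Move 3: X drops in col 1, lands at row 4
Move 4: O drops in col 2, lands at row 3
Move 5: X drops in col 1, lands at row 3
Move 6: O drops in col 1, lands at row 2
Move 7: X drops in col 4, lands at row 4
Move 8: O drops in col 3, lands at row 3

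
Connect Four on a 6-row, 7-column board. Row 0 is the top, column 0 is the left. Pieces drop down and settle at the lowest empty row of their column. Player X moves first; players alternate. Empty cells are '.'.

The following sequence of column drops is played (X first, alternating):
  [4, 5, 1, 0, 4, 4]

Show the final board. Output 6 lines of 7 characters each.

Move 1: X drops in col 4, lands at row 5
Move 2: O drops in col 5, lands at row 5
Move 3: X drops in col 1, lands at row 5
Move 4: O drops in col 0, lands at row 5
Move 5: X drops in col 4, lands at row 4
Move 6: O drops in col 4, lands at row 3

Answer: .......
.......
.......
....O..
....X..
OX..XO.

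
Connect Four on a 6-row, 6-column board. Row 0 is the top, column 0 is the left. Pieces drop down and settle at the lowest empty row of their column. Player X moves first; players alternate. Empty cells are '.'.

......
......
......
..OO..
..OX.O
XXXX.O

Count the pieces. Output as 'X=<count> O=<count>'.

X=5 O=5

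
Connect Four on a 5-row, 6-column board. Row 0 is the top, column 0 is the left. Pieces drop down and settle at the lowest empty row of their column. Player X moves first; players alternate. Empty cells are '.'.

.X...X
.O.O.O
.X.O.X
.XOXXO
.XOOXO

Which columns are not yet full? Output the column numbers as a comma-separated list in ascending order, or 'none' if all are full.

col 0: top cell = '.' → open
col 1: top cell = 'X' → FULL
col 2: top cell = '.' → open
col 3: top cell = '.' → open
col 4: top cell = '.' → open
col 5: top cell = 'X' → FULL

Answer: 0,2,3,4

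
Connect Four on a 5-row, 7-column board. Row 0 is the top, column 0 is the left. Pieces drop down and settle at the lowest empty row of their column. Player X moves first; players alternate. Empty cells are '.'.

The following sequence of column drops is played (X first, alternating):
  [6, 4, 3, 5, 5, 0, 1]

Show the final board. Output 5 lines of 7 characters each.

Answer: .......
.......
.......
.....X.
OX.XOOX

Derivation:
Move 1: X drops in col 6, lands at row 4
Move 2: O drops in col 4, lands at row 4
Move 3: X drops in col 3, lands at row 4
Move 4: O drops in col 5, lands at row 4
Move 5: X drops in col 5, lands at row 3
Move 6: O drops in col 0, lands at row 4
Move 7: X drops in col 1, lands at row 4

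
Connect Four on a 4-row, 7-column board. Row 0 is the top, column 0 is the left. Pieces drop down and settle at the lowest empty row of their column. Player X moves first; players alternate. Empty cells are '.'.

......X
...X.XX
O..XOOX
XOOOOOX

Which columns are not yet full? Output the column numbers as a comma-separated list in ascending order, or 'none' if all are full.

Answer: 0,1,2,3,4,5

Derivation:
col 0: top cell = '.' → open
col 1: top cell = '.' → open
col 2: top cell = '.' → open
col 3: top cell = '.' → open
col 4: top cell = '.' → open
col 5: top cell = '.' → open
col 6: top cell = 'X' → FULL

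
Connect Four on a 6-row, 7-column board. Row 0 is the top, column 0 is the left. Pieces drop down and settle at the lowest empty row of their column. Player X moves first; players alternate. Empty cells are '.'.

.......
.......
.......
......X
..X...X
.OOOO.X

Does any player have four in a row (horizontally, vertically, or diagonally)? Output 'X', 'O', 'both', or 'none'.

O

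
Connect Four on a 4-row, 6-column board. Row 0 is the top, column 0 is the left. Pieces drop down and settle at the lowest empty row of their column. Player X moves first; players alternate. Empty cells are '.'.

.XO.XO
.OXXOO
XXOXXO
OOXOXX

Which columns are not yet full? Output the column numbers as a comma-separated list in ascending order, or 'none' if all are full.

Answer: 0,3

Derivation:
col 0: top cell = '.' → open
col 1: top cell = 'X' → FULL
col 2: top cell = 'O' → FULL
col 3: top cell = '.' → open
col 4: top cell = 'X' → FULL
col 5: top cell = 'O' → FULL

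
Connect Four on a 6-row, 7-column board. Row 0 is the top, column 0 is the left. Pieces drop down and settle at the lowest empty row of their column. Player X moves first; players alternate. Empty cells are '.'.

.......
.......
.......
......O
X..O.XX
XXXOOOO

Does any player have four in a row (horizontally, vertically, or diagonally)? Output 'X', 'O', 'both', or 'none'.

O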